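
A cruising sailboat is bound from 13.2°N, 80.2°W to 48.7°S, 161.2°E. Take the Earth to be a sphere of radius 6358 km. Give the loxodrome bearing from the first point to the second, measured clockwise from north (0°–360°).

Δψ = ln[tan(π/4+φ₂/2)/tan(π/4+φ₁/2)] = -1.2083
Δλ = -2.0700 rad (taken the short way round)
course = atan2(Δλ, Δψ) = 239.73°

239.7°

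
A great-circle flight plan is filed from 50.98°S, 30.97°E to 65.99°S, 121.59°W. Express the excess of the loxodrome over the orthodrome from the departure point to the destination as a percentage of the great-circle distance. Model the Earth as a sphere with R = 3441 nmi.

Great circle: σ = 1.0675 rad → d_gc = Rσ = 3673.2 nmi
Rhumb: Δφ = -0.2620, Δλ = -2.6627, Δψ = -0.5105, q = Δφ/Δψ = 0.5131 → d_rh = R√(Δφ²+q²Δλ²) = 4787.0 nmi
Excess = (4787.0 − 3673.2) / 3673.2 = 1113.8 / 3673.2 = 30.32% ≈ 30.3%

30.3%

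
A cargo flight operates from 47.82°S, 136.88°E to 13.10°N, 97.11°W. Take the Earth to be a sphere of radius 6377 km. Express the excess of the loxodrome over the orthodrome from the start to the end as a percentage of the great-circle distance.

Great circle: σ = 2.1561 rad → d_gc = Rσ = 13749.5 km
Rhumb: Δφ = +1.0633, Δλ = +2.1993, Δψ = +1.1834, q = Δφ/Δψ = 0.8984 → d_rh = R√(Δφ²+q²Δλ²) = 14309.0 km
Excess = (14309.0 − 13749.5) / 13749.5 = 559.5 / 13749.5 = 4.07% ≈ 4.1%

4.1%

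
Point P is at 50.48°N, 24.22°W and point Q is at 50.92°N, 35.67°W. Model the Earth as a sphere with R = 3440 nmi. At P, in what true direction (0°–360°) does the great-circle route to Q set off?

N = sin Δλ·cos φ₂ = -0.1251;  D = cos φ₁ sin φ₂ − sin φ₁ cos φ₂ cos Δλ = +0.0174
initial course = atan2(N, D) = 277.90°

277.9°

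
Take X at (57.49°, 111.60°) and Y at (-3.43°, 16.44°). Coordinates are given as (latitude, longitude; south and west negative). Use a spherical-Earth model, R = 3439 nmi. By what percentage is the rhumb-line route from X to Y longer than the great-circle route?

3.7%

Great circle: σ = 1.6697 rad → d_gc = Rσ = 5742.0 nmi
Rhumb: Δφ = -1.0633, Δλ = -1.6609, Δψ = -1.2924, q = Δφ/Δψ = 0.8227 → d_rh = R√(Δφ²+q²Δλ²) = 5954.1 nmi
Excess = (5954.1 − 5742.0) / 5742.0 = 212.1 / 5742.0 = 3.69% ≈ 3.7%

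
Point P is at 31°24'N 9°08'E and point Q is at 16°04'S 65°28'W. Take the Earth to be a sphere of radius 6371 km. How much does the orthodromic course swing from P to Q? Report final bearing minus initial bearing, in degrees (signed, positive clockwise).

-12.7°

At departure: θ₁ = atan2(sin Δλ cos φ₂, cos φ₁ sin φ₂ − sin φ₁ cos φ₂ cos Δλ) = 248.27°
At arrival: θ₂ = atan2(sin Δλ cos φ₁, −cos φ₂ sin φ₁ + sin φ₂ cos φ₁ cos Δλ) = 235.60°
Δθ = θ₂ − θ₁ = -12.7°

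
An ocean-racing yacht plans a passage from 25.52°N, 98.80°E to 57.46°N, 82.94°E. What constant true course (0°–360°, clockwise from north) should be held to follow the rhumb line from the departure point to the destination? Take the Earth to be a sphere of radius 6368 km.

340.2°

Meridional parts: M(φ₁)=+0.4609, M(φ₂)=+1.2315 → ΔM = +0.7706;  Δλ = -0.2768 rad
tan C = Δλ / ΔM = -0.3592 → C = 340.24°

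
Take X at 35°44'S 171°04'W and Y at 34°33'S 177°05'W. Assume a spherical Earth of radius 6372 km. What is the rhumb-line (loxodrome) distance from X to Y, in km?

563 km

Rhumb course C = atan2(Δλ, Δψ) with Δψ = ln[tan(π/4+φ₂/2)/tan(π/4+φ₁/2)] = +0.0253, Δλ = -0.1050 → C = 283.52°
d = R·|Δφ| / |cos C| = 6372·0.02065 / 0.23385 = 563 km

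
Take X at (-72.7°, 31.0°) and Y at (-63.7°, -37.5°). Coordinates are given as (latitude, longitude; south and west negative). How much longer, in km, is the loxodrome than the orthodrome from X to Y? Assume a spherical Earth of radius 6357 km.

152 km

Great circle: cos σ = sin φ₁ sin φ₂ + cos φ₁ cos φ₂ cos Δλ,  σ = 0.4412 rad → d_gc = 2805.01 km
Rhumb line: Δψ = +0.4290, q = Δφ/Δψ = 0.3662, d_rh = R√(Δφ²+q²Δλ²) = 2956.53 km
Excess = 2956.53 − 2805.01 = 151.52 ≈ 152 km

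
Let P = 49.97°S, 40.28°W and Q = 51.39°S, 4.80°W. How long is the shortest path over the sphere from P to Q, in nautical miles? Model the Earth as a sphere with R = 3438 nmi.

1338 nmi

Haversine: a = sin²(Δφ/2)+cos φ₁ cos φ₂ sin²(Δλ/2) = 0.03742;  σ = 2·atan2(√a,√(1−a))
σ = 22.306° → d = Rσ = 3438·0.38932 = 1338 nmi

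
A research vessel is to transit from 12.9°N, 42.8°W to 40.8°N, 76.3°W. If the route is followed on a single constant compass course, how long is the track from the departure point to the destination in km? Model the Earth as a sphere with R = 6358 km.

4501 km

Rhumb course C = atan2(Δλ, Δψ) with Δψ = ln[tan(π/4+φ₂/2)/tan(π/4+φ₁/2)] = +0.5542, Δλ = -0.5847 → C = 313.47°
d = R·|Δφ| / |cos C| = 6358·0.48695 / 0.68791 = 4501 km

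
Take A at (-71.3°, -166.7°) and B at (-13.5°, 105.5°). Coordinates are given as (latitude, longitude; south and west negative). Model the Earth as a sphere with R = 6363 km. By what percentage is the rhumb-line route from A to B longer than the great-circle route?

Great circle: σ = 1.3355 rad → d_gc = Rσ = 8498.1 km
Rhumb: Δφ = +1.0088, Δλ = -1.5324, Δψ = +1.5661, q = Δφ/Δψ = 0.6442 → d_rh = R√(Δφ²+q²Δλ²) = 8980.7 km
Excess = (8980.7 − 8498.1) / 8498.1 = 482.6 / 8498.1 = 5.68% ≈ 5.7%

5.7%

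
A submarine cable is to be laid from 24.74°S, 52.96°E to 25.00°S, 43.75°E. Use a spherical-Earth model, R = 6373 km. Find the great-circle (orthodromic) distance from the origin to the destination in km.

Haversine: a = sin²(Δφ/2)+cos φ₁ cos φ₂ sin²(Δλ/2) = 0.00531;  σ = 2·atan2(√a,√(1−a))
σ = 8.358° → d = Rσ = 6373·0.14588 = 930 km

930 km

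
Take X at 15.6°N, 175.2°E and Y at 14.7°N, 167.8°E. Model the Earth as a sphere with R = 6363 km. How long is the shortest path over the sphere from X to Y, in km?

799 km

cos σ = sin φ₁ sin φ₂ + cos φ₁ cos φ₂ cos Δλ
      = sin(15.60°)sin(14.70°) + cos(15.60°)cos(14.70°)cos(-7.40°) = 0.9921
σ = 7.199° → d = Rσ = 6363·0.12564 = 799 km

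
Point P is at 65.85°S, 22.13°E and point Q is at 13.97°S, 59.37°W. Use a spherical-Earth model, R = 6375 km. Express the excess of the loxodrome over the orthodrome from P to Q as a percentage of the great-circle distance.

Great circle: σ = 1.2881 rad → d_gc = Rσ = 8211.5 km
Rhumb: Δφ = +0.9055, Δλ = -1.4224, Δψ = +1.2959, q = Δφ/Δψ = 0.6987 → d_rh = R√(Δφ²+q²Δλ²) = 8571.4 km
Excess = (8571.4 − 8211.5) / 8211.5 = 359.9 / 8211.5 = 4.38% ≈ 4.4%

4.4%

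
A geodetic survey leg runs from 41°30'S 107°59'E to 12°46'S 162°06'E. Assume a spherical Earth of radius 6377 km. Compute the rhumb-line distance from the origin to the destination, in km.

Δψ = ln[tan(π/4+φ₂/2)/tan(π/4+φ₁/2)] = +0.5728;  Δφ = +0.5015 rad,  Δλ = +0.9445 rad
q = Δφ/Δψ = 0.8755
d = R·√(Δφ² + q²Δλ²) = 6377·0.96713 = 6167 km

6167 km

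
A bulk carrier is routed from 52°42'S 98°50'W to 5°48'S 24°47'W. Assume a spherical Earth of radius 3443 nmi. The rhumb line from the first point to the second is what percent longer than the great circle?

2.1%

Great circle: σ = 1.3222 rad → d_gc = Rσ = 4552.3 nmi
Rhumb: Δφ = +0.8186, Δλ = +1.2924, Δψ = +0.9848, q = Δφ/Δψ = 0.8312 → d_rh = R√(Δφ²+q²Δλ²) = 4650.1 nmi
Excess = (4650.1 − 4552.3) / 4552.3 = 97.8 / 4552.3 = 2.148% ≈ 2.1%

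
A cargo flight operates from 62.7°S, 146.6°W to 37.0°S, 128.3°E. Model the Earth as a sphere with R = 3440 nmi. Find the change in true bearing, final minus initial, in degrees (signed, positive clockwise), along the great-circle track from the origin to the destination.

At departure: θ₁ = atan2(sin Δλ cos φ₂, cos φ₁ sin φ₂ − sin φ₁ cos φ₂ cos Δλ) = 254.85°
At arrival: θ₂ = atan2(sin Δλ cos φ₁, −cos φ₂ sin φ₁ + sin φ₂ cos φ₁ cos Δλ) = 326.33°
Δθ = θ₂ − θ₁ = +71.5°

+71.5°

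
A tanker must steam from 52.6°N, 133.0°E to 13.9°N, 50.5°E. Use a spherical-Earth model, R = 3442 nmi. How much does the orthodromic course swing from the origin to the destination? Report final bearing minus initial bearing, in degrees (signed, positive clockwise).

-54.0°

Initial bearing θ₁ = atan2(sin Δλ cos φ₂, cos φ₁ sin φ₂ − sin φ₁ cos φ₂ cos Δλ) = 272.69°
Final bearing θ₂ = (initial bearing from the destination back to the start) + 180° = 218.68°
Δθ = θ₂ − θ₁ = -54.0°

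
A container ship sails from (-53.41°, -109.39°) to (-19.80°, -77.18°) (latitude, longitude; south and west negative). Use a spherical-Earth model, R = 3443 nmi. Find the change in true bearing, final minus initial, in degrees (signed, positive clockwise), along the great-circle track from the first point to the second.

Initial bearing θ₁ = atan2(sin Δλ cos φ₂, cos φ₁ sin φ₂ − sin φ₁ cos φ₂ cos Δλ) = 48.91°
Final bearing θ₂ = (initial bearing from the destination back to the start) + 180° = 28.52°
Δθ = θ₂ − θ₁ = -20.4°

-20.4°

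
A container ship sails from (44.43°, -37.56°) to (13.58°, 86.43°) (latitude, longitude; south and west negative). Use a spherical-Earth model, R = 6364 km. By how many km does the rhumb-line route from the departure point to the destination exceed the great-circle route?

861 km

Great circle: cos σ = sin φ₁ sin φ₂ + cos φ₁ cos φ₂ cos Δλ,  σ = 1.7964 rad → d_gc = 11432.2 km
Rhumb line: Δψ = -0.6281, q = Δφ/Δψ = 0.8572, d_rh = R√(Δφ²+q²Δλ²) = 12293.0 km
Excess = 12293.0 − 11432.2 = 860.8 ≈ 861 km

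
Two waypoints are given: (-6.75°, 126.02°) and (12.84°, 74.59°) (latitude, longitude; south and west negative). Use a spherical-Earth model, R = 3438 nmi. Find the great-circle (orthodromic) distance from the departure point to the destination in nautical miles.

cos σ = sin φ₁ sin φ₂ + cos φ₁ cos φ₂ cos Δλ
      = sin(-6.75°)sin(12.84°) + cos(-6.75°)cos(12.84°)cos(-51.43°) = 0.5775
σ = 54.722° → d = Rσ = 3438·0.95508 = 3284 nmi

3284 nmi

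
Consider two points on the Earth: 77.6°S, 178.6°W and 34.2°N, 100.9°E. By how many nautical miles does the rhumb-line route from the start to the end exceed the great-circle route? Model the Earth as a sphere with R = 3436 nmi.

197 nmi

Great circle: cos σ = sin φ₁ sin φ₂ + cos φ₁ cos φ₂ cos Δλ,  σ = 2.1172 rad → d_gc = 7274.9 nmi
Rhumb line: Δψ = +2.8556, q = Δφ/Δψ = 0.6833, d_rh = R√(Δφ²+q²Δλ²) = 7472.1 nmi
Excess = 7472.1 − 7274.9 = 197.2 ≈ 197 nmi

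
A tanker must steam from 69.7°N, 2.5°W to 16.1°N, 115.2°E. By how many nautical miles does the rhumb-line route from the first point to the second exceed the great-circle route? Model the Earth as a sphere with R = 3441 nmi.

Great circle: cos σ = sin φ₁ sin φ₂ + cos φ₁ cos φ₂ cos Δλ,  σ = 1.4655 rad → d_gc = 5042.6 nmi
Rhumb line: Δψ = -1.4354, q = Δφ/Δψ = 0.6517, d_rh = R√(Δφ²+q²Δλ²) = 5620.0 nmi
Excess = 5620.0 − 5042.6 = 577.4 ≈ 577 nmi

577 nmi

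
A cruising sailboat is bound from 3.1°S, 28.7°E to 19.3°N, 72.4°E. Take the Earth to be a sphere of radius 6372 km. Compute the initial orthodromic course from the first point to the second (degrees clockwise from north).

N = sin Δλ·cos φ₂ = +0.6521;  D = cos φ₁ sin φ₂ − sin φ₁ cos φ₂ cos Δλ = +0.3669
initial course = atan2(N, D) = 60.63°

60.6°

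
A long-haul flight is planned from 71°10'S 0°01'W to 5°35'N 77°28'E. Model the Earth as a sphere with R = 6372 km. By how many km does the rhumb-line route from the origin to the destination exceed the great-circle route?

335 km

Great circle: cos σ = sin φ₁ sin φ₂ + cos φ₁ cos φ₂ cos Δλ,  σ = 1.5933 rad → d_gc = 10152.2 km
Rhumb line: Δψ = +1.8943, q = Δφ/Δψ = 0.7071, d_rh = R√(Δφ²+q²Δλ²) = 10487.5 km
Excess = 10487.5 − 10152.2 = 335.3 ≈ 335 km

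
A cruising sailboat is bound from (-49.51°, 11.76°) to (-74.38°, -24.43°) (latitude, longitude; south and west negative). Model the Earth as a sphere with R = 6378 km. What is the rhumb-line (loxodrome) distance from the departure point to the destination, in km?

Rhumb course C = atan2(Δλ, Δψ) with Δψ = ln[tan(π/4+φ₂/2)/tan(π/4+φ₁/2)] = -0.9892, Δλ = -0.6316 → C = 212.56°
d = R·|Δφ| / |cos C| = 6378·0.43406 / 0.84282 = 3285 km

3285 km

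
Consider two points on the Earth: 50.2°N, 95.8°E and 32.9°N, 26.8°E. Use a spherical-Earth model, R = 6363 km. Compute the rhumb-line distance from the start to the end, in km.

Δψ = ln[tan(π/4+φ₂/2)/tan(π/4+φ₁/2)] = -0.4075;  Δφ = -0.3019 rad,  Δλ = -1.2043 rad
q = Δφ/Δψ = 0.7410
d = R·√(Δφ² + q²Δλ²) = 6363·0.94207 = 5994 km

5994 km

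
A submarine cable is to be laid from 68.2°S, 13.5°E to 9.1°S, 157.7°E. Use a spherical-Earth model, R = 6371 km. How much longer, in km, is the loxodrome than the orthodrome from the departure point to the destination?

1943 km

Great circle: cos σ = sin φ₁ sin φ₂ + cos φ₁ cos φ₂ cos Δλ,  σ = 1.7219 rad → d_gc = 10970.5 km
Rhumb line: Δψ = +1.4878, q = Δφ/Δψ = 0.6933, d_rh = R√(Δφ²+q²Δλ²) = 12913.7 km
Excess = 12913.7 − 10970.5 = 1943.2 ≈ 1943 km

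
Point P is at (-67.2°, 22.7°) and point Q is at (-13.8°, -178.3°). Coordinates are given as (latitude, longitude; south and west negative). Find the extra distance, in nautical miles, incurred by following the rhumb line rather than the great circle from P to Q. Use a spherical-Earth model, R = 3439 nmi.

Great circle: cos σ = sin φ₁ sin φ₂ + cos φ₁ cos φ₂ cos Δλ,  σ = 1.7026 rad → d_gc = 5855.3 nmi
Rhumb line: Δψ = +1.3581, q = Δφ/Δψ = 0.6863, d_rh = R√(Δφ²+q²Δλ²) = 7291.6 nmi
Excess = 7291.6 − 5855.3 = 1436.3 ≈ 1436 nmi

1436 nmi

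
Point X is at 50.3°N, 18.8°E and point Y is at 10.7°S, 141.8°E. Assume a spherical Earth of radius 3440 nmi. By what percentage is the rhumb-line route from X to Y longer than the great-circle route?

4.6%

Great circle: σ = 2.0768 rad → d_gc = Rσ = 7144.3 nmi
Rhumb: Δφ = -1.0647, Δλ = +2.1468, Δψ = -1.2067, q = Δφ/Δψ = 0.8823 → d_rh = R√(Δφ²+q²Δλ²) = 7474.3 nmi
Excess = (7474.3 − 7144.3) / 7144.3 = 330.0 / 7144.3 = 4.62% ≈ 4.6%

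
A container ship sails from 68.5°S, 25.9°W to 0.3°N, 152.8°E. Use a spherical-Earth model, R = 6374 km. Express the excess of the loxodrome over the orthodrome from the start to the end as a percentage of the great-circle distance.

30.6%

Great circle: σ = 1.9512 rad → d_gc = Rσ = 12436.8 km
Rhumb: Δφ = +1.2008, Δλ = +3.1189, Δψ = +1.6667, q = Δφ/Δψ = 0.7204 → d_rh = R√(Δφ²+q²Δλ²) = 16239.2 km
Excess = (16239.2 − 12436.8) / 12436.8 = 3802.4 / 12436.8 = 30.57% ≈ 30.6%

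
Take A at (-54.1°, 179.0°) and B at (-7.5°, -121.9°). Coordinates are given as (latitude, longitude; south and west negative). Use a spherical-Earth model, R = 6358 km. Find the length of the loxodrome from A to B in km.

Δψ = ln[tan(π/4+φ₂/2)/tan(π/4+φ₁/2)] = +0.9959;  Δφ = +0.8133 rad,  Δλ = +1.0315 rad
q = Δφ/Δψ = 0.8167
d = R·√(Δφ² + q²Δλ²) = 6358·1.17096 = 7445 km

7445 km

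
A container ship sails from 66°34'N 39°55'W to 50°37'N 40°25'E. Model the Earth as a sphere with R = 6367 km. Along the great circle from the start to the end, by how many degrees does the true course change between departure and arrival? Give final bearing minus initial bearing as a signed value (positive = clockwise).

Initial bearing θ₁ = atan2(sin Δλ cos φ₂, cos φ₁ sin φ₂ − sin φ₁ cos φ₂ cos Δλ) = 71.47°
Final bearing θ₂ = (initial bearing from the destination back to the start) + 180° = 143.54°
Δθ = θ₂ − θ₁ = +72.1°

+72.1°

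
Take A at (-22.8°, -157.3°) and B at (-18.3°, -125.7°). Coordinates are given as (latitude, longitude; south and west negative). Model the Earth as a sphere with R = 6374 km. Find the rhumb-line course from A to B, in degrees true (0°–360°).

81.3°

Meridional parts: M(φ₁)=-0.4089, M(φ₂)=-0.3250 → ΔM = +0.0839;  Δλ = +0.5515 rad
tan C = Δλ / ΔM = +6.5732 → C = 81.35°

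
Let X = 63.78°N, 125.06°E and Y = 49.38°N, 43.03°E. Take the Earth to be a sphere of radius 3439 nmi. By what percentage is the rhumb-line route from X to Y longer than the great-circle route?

Great circle: σ = 0.7658 rad → d_gc = Rσ = 2633.6 nmi
Rhumb: Δφ = -0.2513, Δλ = -1.4317, Δψ = -0.4632, q = Δφ/Δψ = 0.5426 → d_rh = R√(Δφ²+q²Δλ²) = 2807.7 nmi
Excess = (2807.7 − 2633.6) / 2633.6 = 174.1 / 2633.6 = 6.61% ≈ 6.6%

6.6%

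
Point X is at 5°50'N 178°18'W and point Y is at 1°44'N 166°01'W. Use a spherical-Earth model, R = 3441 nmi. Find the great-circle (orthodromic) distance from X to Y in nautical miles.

Haversine: a = sin²(Δφ/2)+cos φ₁ cos φ₂ sin²(Δλ/2) = 0.01266;  σ = 2·atan2(√a,√(1−a))
σ = 12.922° → d = Rσ = 3441·0.22552 = 776 nmi

776 nmi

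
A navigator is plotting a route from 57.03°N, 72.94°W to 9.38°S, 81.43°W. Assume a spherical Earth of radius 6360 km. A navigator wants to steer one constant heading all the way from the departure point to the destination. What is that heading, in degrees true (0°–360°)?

186.1°

Δψ = ln[tan(π/4+φ₂/2)/tan(π/4+φ₁/2)] = -1.3821
Δλ = -0.1482 rad (taken the short way round)
course = atan2(Δλ, Δψ) = 186.12°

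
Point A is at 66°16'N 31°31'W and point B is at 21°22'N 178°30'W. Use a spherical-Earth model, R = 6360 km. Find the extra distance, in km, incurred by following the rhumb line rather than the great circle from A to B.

2074 km

Great circle: cos σ = sin φ₁ sin φ₂ + cos φ₁ cos φ₂ cos Δλ,  σ = 1.5516 rad → d_gc = 9867.9 km
Rhumb line: Δψ = -1.1782, q = Δφ/Δψ = 0.6651, d_rh = R√(Δφ²+q²Δλ²) = 11941.9 km
Excess = 11941.9 − 9867.9 = 2074.0 ≈ 2074 km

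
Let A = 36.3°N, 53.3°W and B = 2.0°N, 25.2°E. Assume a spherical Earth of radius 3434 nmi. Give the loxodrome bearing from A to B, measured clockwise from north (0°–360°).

115.2°

Meridional parts: M(φ₁)=+0.6808, M(φ₂)=+0.0349 → ΔM = -0.6458;  Δλ = +1.3701 rad
tan C = Δλ / ΔM = -2.1214 → C = 115.24°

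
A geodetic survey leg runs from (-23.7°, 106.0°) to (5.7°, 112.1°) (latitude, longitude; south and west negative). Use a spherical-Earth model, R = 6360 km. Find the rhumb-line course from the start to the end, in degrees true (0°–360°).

Meridional parts: M(φ₁)=-0.4260, M(φ₂)=+0.0996 → ΔM = +0.5256;  Δλ = +0.1065 rad
tan C = Δλ / ΔM = +0.2026 → C = 11.45°

11.5°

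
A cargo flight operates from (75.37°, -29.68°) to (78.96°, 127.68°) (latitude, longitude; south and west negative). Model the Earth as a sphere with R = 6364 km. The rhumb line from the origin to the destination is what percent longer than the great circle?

Great circle: σ = 0.4393 rad → d_gc = Rσ = 2796.0 km
Rhumb: Δφ = +0.0627, Δλ = +2.7465, Δψ = +0.2839, q = Δφ/Δψ = 0.2207 → d_rh = R√(Δφ²+q²Δλ²) = 3878.0 km
Excess = (3878.0 − 2796.0) / 2796.0 = 1082.0 / 2796.0 = 38.70% ≈ 38.7%

38.7%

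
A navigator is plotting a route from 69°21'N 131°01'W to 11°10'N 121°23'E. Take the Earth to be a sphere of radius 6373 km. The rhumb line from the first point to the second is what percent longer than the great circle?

Great circle: σ = 1.4941 rad → d_gc = Rσ = 9522.0 km
Rhumb: Δφ = -1.0155, Δλ = -1.8780, Δψ = -1.5066, q = Δφ/Δψ = 0.6740 → d_rh = R√(Δφ²+q²Δλ²) = 10342.1 km
Excess = (10342.1 − 9522.0) / 9522.0 = 820.1 / 9522.0 = 8.61% ≈ 8.6%

8.6%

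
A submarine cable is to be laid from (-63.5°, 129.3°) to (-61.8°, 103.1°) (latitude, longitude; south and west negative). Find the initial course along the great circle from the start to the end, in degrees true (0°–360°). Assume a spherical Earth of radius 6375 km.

266.2°

N = sin Δλ·cos φ₂ = -0.2086;  D = cos φ₁ sin φ₂ − sin φ₁ cos φ₂ cos Δλ = -0.0138
initial course = atan2(N, D) = 266.22°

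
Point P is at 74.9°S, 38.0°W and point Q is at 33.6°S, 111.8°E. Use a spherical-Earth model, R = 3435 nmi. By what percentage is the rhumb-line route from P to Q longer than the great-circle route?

25.7%

Great circle: σ = 1.2167 rad → d_gc = Rσ = 4179.3 nmi
Rhumb: Δφ = +0.7208, Δλ = +2.6145, Δψ = +1.3976, q = Δφ/Δψ = 0.5158 → d_rh = R√(Δφ²+q²Δλ²) = 5252.1 nmi
Excess = (5252.1 − 4179.3) / 4179.3 = 1072.8 / 4179.3 = 25.67% ≈ 25.7%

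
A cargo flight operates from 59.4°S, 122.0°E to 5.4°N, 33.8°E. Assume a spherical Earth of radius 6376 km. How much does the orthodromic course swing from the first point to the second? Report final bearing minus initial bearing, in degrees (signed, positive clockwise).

+55.0°

At departure: θ₁ = atan2(sin Δλ cos φ₂, cos φ₁ sin φ₂ − sin φ₁ cos φ₂ cos Δλ) = 274.30°
At arrival: θ₂ = atan2(sin Δλ cos φ₁, −cos φ₂ sin φ₁ + sin φ₂ cos φ₁ cos Δλ) = 329.34°
Δθ = θ₂ − θ₁ = +55.0°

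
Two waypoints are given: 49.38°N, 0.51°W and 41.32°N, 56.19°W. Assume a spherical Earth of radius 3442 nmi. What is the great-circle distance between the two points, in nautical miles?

Haversine: a = sin²(Δφ/2)+cos φ₁ cos φ₂ sin²(Δλ/2) = 0.11158;  σ = 2·atan2(√a,√(1−a))
σ = 39.027° → d = Rσ = 3442·0.68115 = 2345 nmi

2345 nmi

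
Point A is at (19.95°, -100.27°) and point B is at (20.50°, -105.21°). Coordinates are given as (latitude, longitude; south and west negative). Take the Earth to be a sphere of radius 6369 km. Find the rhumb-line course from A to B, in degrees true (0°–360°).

Meridional parts: M(φ₁)=+0.3554, M(φ₂)=+0.3657 → ΔM = +0.0102;  Δλ = -0.0862 rad
tan C = Δλ / ΔM = -8.4280 → C = 276.77°

276.8°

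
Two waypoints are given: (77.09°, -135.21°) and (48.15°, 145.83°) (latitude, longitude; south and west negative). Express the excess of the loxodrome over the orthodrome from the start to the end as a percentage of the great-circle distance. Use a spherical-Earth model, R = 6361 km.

6.6%

Great circle: σ = 0.7157 rad → d_gc = Rσ = 4552.8 km
Rhumb: Δφ = -0.5051, Δλ = -1.3781, Δψ = -1.2177, q = Δφ/Δψ = 0.4148 → d_rh = R√(Δφ²+q²Δλ²) = 4852.2 km
Excess = (4852.2 − 4552.8) / 4552.8 = 299.4 / 4552.8 = 6.58% ≈ 6.6%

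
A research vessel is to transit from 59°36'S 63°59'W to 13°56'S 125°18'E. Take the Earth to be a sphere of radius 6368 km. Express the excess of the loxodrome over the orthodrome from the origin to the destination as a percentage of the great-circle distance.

28.7%

Great circle: σ = 1.8515 rad → d_gc = Rσ = 11790.3 km
Rhumb: Δφ = +0.7970, Δλ = -2.9796, Δψ = +1.0575, q = Δφ/Δψ = 0.7537 → d_rh = R√(Δφ²+q²Δλ²) = 15175.0 km
Excess = (15175.0 − 11790.3) / 11790.3 = 3384.7 / 11790.3 = 28.71% ≈ 28.7%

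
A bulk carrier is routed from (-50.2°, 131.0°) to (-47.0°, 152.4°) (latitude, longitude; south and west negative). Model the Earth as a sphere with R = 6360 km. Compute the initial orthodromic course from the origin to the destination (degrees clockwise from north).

θ = atan2( sin Δλ·cos φ₂ ,  cos φ₁ sin φ₂ − sin φ₁ cos φ₂ cos Δλ )
  = atan2(+0.2488, +0.0197) = 85.47°

85.5°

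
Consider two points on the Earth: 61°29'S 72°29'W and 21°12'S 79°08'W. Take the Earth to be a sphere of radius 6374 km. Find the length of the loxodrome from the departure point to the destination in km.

4512 km

Δψ = ln[tan(π/4+φ₂/2)/tan(π/4+φ₁/2)] = +0.9912;  Δφ = +0.7031 rad,  Δλ = -0.1161 rad
q = Δφ/Δψ = 0.7093
d = R·√(Δφ² + q²Δλ²) = 6374·0.70788 = 4512 km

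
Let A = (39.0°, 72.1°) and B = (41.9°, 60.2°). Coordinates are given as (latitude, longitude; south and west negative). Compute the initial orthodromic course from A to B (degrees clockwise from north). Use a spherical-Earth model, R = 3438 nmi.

291.6°

N = sin Δλ·cos φ₂ = -0.1535;  D = cos φ₁ sin φ₂ − sin φ₁ cos φ₂ cos Δλ = +0.0607
initial course = atan2(N, D) = 291.57°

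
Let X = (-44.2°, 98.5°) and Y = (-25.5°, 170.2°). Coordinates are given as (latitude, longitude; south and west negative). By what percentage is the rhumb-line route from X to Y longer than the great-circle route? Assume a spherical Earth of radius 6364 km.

2.5%

Great circle: σ = 1.0434 rad → d_gc = Rσ = 6640.0 km
Rhumb: Δφ = +0.3264, Δλ = +1.2514, Δψ = +0.4012, q = Δφ/Δψ = 0.8134 → d_rh = R√(Δφ²+q²Δλ²) = 6802.9 km
Excess = (6802.9 − 6640.0) / 6640.0 = 162.9 / 6640.0 = 2.453% ≈ 2.5%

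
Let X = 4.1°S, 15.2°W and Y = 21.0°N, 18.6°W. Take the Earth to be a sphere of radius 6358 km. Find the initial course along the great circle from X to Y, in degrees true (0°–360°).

352.6°

θ = atan2( sin Δλ·cos φ₂ ,  cos φ₁ sin φ₂ − sin φ₁ cos φ₂ cos Δλ )
  = atan2(-0.0554, +0.4241) = 352.56°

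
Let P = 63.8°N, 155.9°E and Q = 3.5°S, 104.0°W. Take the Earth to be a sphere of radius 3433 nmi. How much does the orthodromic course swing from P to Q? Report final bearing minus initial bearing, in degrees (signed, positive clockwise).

+71.5°

At departure: θ₁ = atan2(sin Δλ cos φ₂, cos φ₁ sin φ₂ − sin φ₁ cos φ₂ cos Δλ) = 82.46°
At arrival: θ₂ = atan2(sin Δλ cos φ₁, −cos φ₂ sin φ₁ + sin φ₂ cos φ₁ cos Δλ) = 153.99°
Δθ = θ₂ − θ₁ = +71.5°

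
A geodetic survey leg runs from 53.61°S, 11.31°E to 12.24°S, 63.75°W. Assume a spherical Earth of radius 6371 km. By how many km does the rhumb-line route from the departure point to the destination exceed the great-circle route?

Great circle: cos σ = sin φ₁ sin φ₂ + cos φ₁ cos φ₂ cos Δλ,  σ = 1.2449 rad → d_gc = 7931.4 km
Rhumb line: Δψ = +0.8974, q = Δφ/Δψ = 0.8046, d_rh = R√(Δφ²+q²Δλ²) = 8140.0 km
Excess = 8140.0 − 7931.4 = 208.6 ≈ 209 km

209 km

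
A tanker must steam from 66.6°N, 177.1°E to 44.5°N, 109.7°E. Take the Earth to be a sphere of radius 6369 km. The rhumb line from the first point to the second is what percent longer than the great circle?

Great circle: σ = 0.7195 rad → d_gc = Rσ = 4582.6 km
Rhumb: Δφ = -0.3857, Δλ = -1.1764, Δψ = -0.7055, q = Δφ/Δψ = 0.5467 → d_rh = R√(Δφ²+q²Δλ²) = 4776.3 km
Excess = (4776.3 − 4582.6) / 4582.6 = 193.7 / 4582.6 = 4.23% ≈ 4.2%

4.2%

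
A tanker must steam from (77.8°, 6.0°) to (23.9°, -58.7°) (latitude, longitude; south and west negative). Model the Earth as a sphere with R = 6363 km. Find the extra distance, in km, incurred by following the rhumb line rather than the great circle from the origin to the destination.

240 km

Great circle: cos σ = sin φ₁ sin φ₂ + cos φ₁ cos φ₂ cos Δλ,  σ = 1.0718 rad → d_gc = 6819.76 km
Rhumb line: Δψ = -1.8064, q = Δφ/Δψ = 0.5208, d_rh = R√(Δφ²+q²Δλ²) = 7059.27 km
Excess = 7059.27 − 6819.76 = 239.51 ≈ 240 km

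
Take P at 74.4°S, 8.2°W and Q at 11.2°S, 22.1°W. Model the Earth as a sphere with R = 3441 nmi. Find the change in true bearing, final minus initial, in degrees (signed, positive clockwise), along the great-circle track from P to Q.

+11.1°

Initial bearing θ₁ = atan2(sin Δλ cos φ₂, cos φ₁ sin φ₂ − sin φ₁ cos φ₂ cos Δλ) = 344.76°
Final bearing θ₂ = (initial bearing from the destination back to the start) + 180° = 355.87°
Δθ = θ₂ − θ₁ = +11.1°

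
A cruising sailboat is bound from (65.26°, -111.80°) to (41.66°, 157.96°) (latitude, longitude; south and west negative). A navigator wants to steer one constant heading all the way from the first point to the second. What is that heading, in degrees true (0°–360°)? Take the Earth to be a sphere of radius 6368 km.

Δψ = ln[tan(π/4+φ₂/2)/tan(π/4+φ₁/2)] = -0.7160
Δλ = -1.5750 rad (taken the short way round)
course = atan2(Δλ, Δψ) = 245.55°

245.6°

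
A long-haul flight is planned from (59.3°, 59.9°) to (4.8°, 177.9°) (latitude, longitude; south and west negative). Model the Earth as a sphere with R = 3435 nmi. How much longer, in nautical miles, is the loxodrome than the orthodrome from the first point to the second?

483 nmi

Great circle: cos σ = sin φ₁ sin φ₂ + cos φ₁ cos φ₂ cos Δλ,  σ = 1.7385 rad → d_gc = 5971.7 nmi
Rhumb line: Δψ = -1.2089, q = Δφ/Δψ = 0.7868, d_rh = R√(Δφ²+q²Δλ²) = 6454.4 nmi
Excess = 6454.4 − 5971.7 = 482.7 ≈ 483 nmi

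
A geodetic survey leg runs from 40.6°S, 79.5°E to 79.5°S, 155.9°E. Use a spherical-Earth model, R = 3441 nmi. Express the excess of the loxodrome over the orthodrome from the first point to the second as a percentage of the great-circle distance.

Great circle: σ = 0.8333 rad → d_gc = Rσ = 2867.5 nmi
Rhumb: Δφ = -0.6789, Δλ = +1.3334, Δψ = -1.6106, q = Δφ/Δψ = 0.4216 → d_rh = R√(Δφ²+q²Δλ²) = 3033.0 nmi
Excess = (3033.0 − 2867.5) / 2867.5 = 165.5 / 2867.5 = 5.77% ≈ 5.8%

5.8%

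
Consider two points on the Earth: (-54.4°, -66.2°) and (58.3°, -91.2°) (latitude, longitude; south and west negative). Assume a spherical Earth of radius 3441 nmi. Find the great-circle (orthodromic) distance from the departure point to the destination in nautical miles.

Haversine: a = sin²(Δφ/2)+cos φ₁ cos φ₂ sin²(Δλ/2) = 0.70728;  σ = 2·atan2(√a,√(1−a))
σ = 114.492° → d = Rσ = 3441·1.99826 = 6876 nmi

6876 nmi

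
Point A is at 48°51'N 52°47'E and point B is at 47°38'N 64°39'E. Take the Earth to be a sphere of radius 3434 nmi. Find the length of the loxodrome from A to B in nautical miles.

479 nmi

Rhumb course C = atan2(Δλ, Δψ) with Δψ = ln[tan(π/4+φ₂/2)/tan(π/4+φ₁/2)] = -0.0319, Δλ = +0.2071 → C = 98.75°
d = R·|Δφ| / |cos C| = 3434·0.02123 / 0.15217 = 479 nmi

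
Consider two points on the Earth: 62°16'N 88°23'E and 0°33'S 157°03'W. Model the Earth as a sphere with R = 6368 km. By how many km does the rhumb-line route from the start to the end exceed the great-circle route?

825 km

Great circle: cos σ = sin φ₁ sin φ₂ + cos φ₁ cos φ₂ cos Δλ,  σ = 1.7742 rad → d_gc = 11297.8 km
Rhumb line: Δψ = -1.4085, q = Δφ/Δψ = 0.7784, d_rh = R√(Δφ²+q²Δλ²) = 12123.2 km
Excess = 12123.2 − 11297.8 = 825.4 ≈ 825 km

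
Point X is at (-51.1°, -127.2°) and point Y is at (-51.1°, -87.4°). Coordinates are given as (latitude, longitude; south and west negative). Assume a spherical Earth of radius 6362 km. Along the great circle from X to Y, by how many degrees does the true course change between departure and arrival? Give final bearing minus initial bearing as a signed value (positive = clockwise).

Initial bearing θ₁ = atan2(sin Δλ cos φ₂, cos φ₁ sin φ₂ − sin φ₁ cos φ₂ cos Δλ) = 105.73°
Final bearing θ₂ = (initial bearing from the destination back to the start) + 180° = 74.27°
Δθ = θ₂ − θ₁ = -31.5°

-31.5°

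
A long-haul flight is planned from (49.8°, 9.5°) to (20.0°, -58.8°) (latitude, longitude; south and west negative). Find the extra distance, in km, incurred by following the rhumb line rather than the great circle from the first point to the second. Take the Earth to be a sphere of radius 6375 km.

153 km

Great circle: cos σ = sin φ₁ sin φ₂ + cos φ₁ cos φ₂ cos Δλ,  σ = 1.0639 rad → d_gc = 6782.1 km
Rhumb line: Δψ = -0.6489, q = Δφ/Δψ = 0.8015, d_rh = R√(Δφ²+q²Δλ²) = 6935.2 km
Excess = 6935.2 − 6782.1 = 153.1 ≈ 153 km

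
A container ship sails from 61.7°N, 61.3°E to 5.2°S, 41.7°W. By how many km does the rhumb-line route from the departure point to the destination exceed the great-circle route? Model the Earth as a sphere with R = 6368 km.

Great circle: cos σ = sin φ₁ sin φ₂ + cos φ₁ cos φ₂ cos Δλ,  σ = 1.7579 rad → d_gc = 11194.27 km
Rhumb line: Δψ = -1.4688, q = Δφ/Δψ = 0.7950, d_rh = R√(Δφ²+q²Δλ²) = 11751.84 km
Excess = 11751.84 − 11194.27 = 557.57 ≈ 558 km

558 km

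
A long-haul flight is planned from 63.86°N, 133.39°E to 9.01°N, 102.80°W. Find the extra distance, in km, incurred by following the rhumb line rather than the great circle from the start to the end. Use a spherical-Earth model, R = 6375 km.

Great circle: cos σ = sin φ₁ sin φ₂ + cos φ₁ cos φ₂ cos Δλ,  σ = 1.6725 rad → d_gc = 10662.2 km
Rhumb line: Δψ = -1.3024, q = Δφ/Δψ = 0.7350, d_rh = R√(Δφ²+q²Δλ²) = 11822.3 km
Excess = 11822.3 − 10662.2 = 1160.1 ≈ 1160 km

1160 km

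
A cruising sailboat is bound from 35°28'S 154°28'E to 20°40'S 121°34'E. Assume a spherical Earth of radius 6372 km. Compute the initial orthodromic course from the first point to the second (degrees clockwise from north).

288.3°

θ = atan2( sin Δλ·cos φ₂ ,  cos φ₁ sin φ₂ − sin φ₁ cos φ₂ cos Δλ )
  = atan2(-0.5082, +0.1684) = 288.33°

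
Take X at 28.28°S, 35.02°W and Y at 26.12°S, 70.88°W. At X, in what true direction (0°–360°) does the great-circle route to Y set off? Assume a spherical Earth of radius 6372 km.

265.3°

θ = atan2( sin Δλ·cos φ₂ ,  cos φ₁ sin φ₂ − sin φ₁ cos φ₂ cos Δλ )
  = atan2(-0.5260, -0.0429) = 265.33°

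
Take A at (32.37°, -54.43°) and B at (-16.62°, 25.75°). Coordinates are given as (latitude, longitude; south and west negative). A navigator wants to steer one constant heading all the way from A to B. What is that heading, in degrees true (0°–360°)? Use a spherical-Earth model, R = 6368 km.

122.5°

Δψ = ln[tan(π/4+φ₂/2)/tan(π/4+φ₁/2)] = -0.8919
Δλ = +1.3994 rad (taken the short way round)
course = atan2(Δλ, Δψ) = 122.51°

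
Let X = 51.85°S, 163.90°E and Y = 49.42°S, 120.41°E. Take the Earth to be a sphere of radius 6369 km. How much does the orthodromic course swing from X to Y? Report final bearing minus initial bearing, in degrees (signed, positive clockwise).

Initial bearing θ₁ = atan2(sin Δλ cos φ₂, cos φ₁ sin φ₂ − sin φ₁ cos φ₂ cos Δλ) = 257.65°
Final bearing θ₂ = (initial bearing from the destination back to the start) + 180° = 291.93°
Δθ = θ₂ − θ₁ = +34.3°

+34.3°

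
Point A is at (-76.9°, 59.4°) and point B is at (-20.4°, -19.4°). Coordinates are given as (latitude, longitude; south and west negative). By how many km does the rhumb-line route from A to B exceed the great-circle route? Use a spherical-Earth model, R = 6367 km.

Great circle: cos σ = sin φ₁ sin φ₂ + cos φ₁ cos φ₂ cos Δλ,  σ = 1.1802 rad → d_gc = 7514.2 km
Rhumb line: Δψ = +1.8006, q = Δφ/Δψ = 0.5477, d_rh = R√(Δφ²+q²Δλ²) = 7900.6 km
Excess = 7900.6 − 7514.2 = 386.4 ≈ 386 km

386 km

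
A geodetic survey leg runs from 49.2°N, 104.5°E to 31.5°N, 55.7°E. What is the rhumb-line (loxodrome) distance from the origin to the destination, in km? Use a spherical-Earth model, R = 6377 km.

4548 km

Rhumb course C = atan2(Δλ, Δψ) with Δψ = ln[tan(π/4+φ₂/2)/tan(π/4+φ₁/2)] = -0.4094, Δλ = -0.8517 → C = 244.33°
d = R·|Δφ| / |cos C| = 6377·0.30892 / 0.43320 = 4548 km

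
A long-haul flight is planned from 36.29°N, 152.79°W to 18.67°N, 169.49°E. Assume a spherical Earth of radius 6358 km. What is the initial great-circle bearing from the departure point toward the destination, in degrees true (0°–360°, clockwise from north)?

252.3°

N = sin Δλ·cos φ₂ = -0.5796;  D = cos φ₁ sin φ₂ − sin φ₁ cos φ₂ cos Δλ = -0.1855
initial course = atan2(N, D) = 252.25°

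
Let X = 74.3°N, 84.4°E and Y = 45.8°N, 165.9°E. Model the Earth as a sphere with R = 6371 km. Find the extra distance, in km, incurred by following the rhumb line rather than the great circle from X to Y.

Great circle: cos σ = sin φ₁ sin φ₂ + cos φ₁ cos φ₂ cos Δλ,  σ = 0.7698 rad → d_gc = 4904.4 km
Rhumb line: Δψ = -1.0802, q = Δφ/Δψ = 0.4605, d_rh = R√(Δφ²+q²Δλ²) = 5240.1 km
Excess = 5240.1 − 4904.4 = 335.7 ≈ 336 km

336 km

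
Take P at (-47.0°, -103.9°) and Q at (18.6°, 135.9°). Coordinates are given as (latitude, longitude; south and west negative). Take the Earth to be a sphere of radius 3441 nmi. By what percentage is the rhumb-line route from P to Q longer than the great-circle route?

2.7%

Great circle: σ = 2.1633 rad → d_gc = Rσ = 7443.8 nmi
Rhumb: Δφ = +1.1449, Δλ = -2.0979, Δψ = +1.2621, q = Δφ/Δψ = 0.9072 → d_rh = R√(Δφ²+q²Δλ²) = 7642.3 nmi
Excess = (7642.3 − 7443.8) / 7443.8 = 198.5 / 7443.8 = 2.67% ≈ 2.7%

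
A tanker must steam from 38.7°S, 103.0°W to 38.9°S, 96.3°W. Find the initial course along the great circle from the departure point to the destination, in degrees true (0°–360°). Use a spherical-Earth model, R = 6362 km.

94.3°

θ = atan2( sin Δλ·cos φ₂ ,  cos φ₁ sin φ₂ − sin φ₁ cos φ₂ cos Δλ )
  = atan2(+0.0908, -0.0068) = 94.29°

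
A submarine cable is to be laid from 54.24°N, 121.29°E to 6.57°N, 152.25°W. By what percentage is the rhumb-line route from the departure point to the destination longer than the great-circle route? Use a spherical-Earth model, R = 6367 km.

3.3%

Great circle: σ = 1.4417 rad → d_gc = Rσ = 9179.6 km
Rhumb: Δφ = -0.8320, Δλ = +1.5090, Δψ = -1.0164, q = Δφ/Δψ = 0.8186 → d_rh = R√(Δφ²+q²Δλ²) = 9482.4 km
Excess = (9482.4 − 9179.6) / 9179.6 = 302.8 / 9179.6 = 3.30% ≈ 3.3%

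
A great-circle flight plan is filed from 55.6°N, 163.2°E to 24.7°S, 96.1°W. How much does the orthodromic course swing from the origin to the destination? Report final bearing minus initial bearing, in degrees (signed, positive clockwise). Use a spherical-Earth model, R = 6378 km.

+45.6°

Initial bearing θ₁ = atan2(sin Δλ cos φ₂, cos φ₁ sin φ₂ − sin φ₁ cos φ₂ cos Δλ) = 96.20°
Final bearing θ₂ = (initial bearing from the destination back to the start) + 180° = 141.81°
Δθ = θ₂ − θ₁ = +45.6°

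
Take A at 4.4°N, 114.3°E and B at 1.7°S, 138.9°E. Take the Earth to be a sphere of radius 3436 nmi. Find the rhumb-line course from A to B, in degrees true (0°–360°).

103.9°

Δψ = ln[tan(π/4+φ₂/2)/tan(π/4+φ₁/2)] = -0.1065
Δλ = +0.4294 rad (taken the short way round)
course = atan2(Δλ, Δψ) = 103.94°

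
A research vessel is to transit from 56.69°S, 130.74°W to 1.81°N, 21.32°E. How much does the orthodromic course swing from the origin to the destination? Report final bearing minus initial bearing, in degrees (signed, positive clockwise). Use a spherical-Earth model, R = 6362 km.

-129.6°

Initial bearing θ₁ = atan2(sin Δλ cos φ₂, cos φ₁ sin φ₂ − sin φ₁ cos φ₂ cos Δλ) = 146.98°
Final bearing θ₂ = (initial bearing from the destination back to the start) + 180° = 17.42°
Δθ = θ₂ − θ₁ = -129.6°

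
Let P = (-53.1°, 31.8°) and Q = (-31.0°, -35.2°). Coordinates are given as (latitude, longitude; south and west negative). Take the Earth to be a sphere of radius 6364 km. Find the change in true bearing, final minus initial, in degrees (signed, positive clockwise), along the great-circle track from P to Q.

+48.6°

Initial bearing θ₁ = atan2(sin Δλ cos φ₂, cos φ₁ sin φ₂ − sin φ₁ cos φ₂ cos Δλ) = 267.00°
Final bearing θ₂ = (initial bearing from the destination back to the start) + 180° = 315.61°
Δθ = θ₂ − θ₁ = +48.6°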